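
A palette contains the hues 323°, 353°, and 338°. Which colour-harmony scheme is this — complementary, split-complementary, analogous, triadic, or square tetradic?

Sort the hues: 323°, 338°, 353°.
Successive gaps around the wheel: 15°, 15°, 330°.
A run of hues at equal small steps (15°) with one large closing gap is an analogous group.

analogous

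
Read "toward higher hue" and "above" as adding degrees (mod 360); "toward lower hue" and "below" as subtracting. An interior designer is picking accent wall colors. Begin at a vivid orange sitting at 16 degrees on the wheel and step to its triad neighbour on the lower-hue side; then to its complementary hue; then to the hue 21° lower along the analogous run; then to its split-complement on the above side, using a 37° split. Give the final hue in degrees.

−120° (triadic ↓): 16 − 120 = -104 → -104 + 360 = 256°
+180° (complement): 256 + 180 = 436 → 436 − 360 = 76°
−21° (analog 21° ↓): 76 − 21 = 55°
+217° (split-comp 37° ↑): 55 + 217 = 272°

272°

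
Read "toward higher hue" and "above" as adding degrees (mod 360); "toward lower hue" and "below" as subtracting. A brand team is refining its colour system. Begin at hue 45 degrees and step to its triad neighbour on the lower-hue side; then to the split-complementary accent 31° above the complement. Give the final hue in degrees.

−120° (triadic ↓): 45 − 120 = -75 → -75 + 360 = 285°
+211° (split-comp 31° ↑): 285 + 211 = 496 → 496 − 360 = 136°

136°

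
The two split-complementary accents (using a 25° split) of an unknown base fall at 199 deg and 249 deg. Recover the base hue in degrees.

44°

The accents sit 25° either side of the complement, so the complement is their short-arc midpoint on the wheel.
Short-arc midpoint of 199° and 249°: 224°.
Base is 180° from the complement: 224 − 180 = 44°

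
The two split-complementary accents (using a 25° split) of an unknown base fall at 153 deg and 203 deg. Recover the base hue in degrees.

The accents sit 25° either side of the complement, so the complement is their short-arc midpoint on the wheel.
Short-arc midpoint of 153° and 203°: 178°.
Base is 180° from the complement: 178 − 180 = -2 → -2 + 360 = 358°

358°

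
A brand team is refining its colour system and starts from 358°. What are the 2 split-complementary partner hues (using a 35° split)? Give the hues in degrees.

143° and 213°

Split-complementary hues sit 35° either side of the complement.
Complement of 358°: 358 + 180 = 538 → 538 − 360 = 178°
178 − 35 = 143°
178 + 35 = 213°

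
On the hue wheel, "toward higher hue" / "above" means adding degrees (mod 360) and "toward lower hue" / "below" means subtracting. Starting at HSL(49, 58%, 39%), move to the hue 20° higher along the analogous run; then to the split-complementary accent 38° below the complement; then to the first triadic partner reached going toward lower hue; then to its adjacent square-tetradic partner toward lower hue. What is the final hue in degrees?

1°

49 + 20 = 69°   (analog 20° ↑)
69 + 142 = 211°   (split-comp 38° ↓)
211 − 120 = 91°   (triadic ↓)
91 − 90 = 1°   (square ↓)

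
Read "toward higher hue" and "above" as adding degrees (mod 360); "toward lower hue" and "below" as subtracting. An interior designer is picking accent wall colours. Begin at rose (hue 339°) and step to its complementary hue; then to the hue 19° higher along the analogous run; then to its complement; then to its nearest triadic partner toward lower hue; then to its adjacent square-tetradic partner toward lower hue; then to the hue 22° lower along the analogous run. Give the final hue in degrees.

126°

complement +180°: 339 + 180 = 519 → 519 − 360 = 159°
analog 19° ↑ +19°: 159 + 19 = 178°
complement +180°: 178 + 180 = 358°
triadic ↓ −120°: 358 − 120 = 238°
square ↓ −90°: 238 − 90 = 148°
analog 22° ↓ −22°: 148 − 22 = 126°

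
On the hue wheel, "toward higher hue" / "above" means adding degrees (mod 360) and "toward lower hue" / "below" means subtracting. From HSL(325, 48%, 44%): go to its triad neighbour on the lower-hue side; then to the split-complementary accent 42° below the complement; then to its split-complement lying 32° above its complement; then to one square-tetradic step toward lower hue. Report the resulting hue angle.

105°

325 − 120 = 205°   (triadic ↓)
205 + 138 = 343°   (split-comp 42° ↓)
343 + 212 = 555 → 555 − 360 = 195°   (split-comp 32° ↑)
195 − 90 = 105°   (square ↓)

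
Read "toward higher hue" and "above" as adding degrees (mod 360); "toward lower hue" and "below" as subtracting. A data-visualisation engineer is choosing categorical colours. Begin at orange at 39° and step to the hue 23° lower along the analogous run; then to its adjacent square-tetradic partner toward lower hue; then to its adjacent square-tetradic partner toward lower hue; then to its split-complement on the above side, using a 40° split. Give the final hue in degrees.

56°

39 − 23 = 16°   (analog 23° ↓)
16 − 90 = -74 → -74 + 360 = 286°   (square ↓)
286 − 90 = 196°   (square ↓)
196 + 220 = 416 → 416 − 360 = 56°   (split-comp 40° ↑)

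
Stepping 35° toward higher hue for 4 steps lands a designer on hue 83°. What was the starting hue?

303°

4 steps of 35° (toward higher hue) give a net shift of +140°.
Start = end − shift: 83 − 140 = -57 → -57 + 360 = 303°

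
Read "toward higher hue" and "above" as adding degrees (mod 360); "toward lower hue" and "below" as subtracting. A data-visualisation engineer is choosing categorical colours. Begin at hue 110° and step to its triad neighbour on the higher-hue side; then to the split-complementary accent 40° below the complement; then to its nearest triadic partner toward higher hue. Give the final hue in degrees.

130°

+120° (triadic ↑): 110 + 120 = 230°
+140° (split-comp 40° ↓): 230 + 140 = 370 → 370 − 360 = 10°
+120° (triadic ↑): 10 + 120 = 130°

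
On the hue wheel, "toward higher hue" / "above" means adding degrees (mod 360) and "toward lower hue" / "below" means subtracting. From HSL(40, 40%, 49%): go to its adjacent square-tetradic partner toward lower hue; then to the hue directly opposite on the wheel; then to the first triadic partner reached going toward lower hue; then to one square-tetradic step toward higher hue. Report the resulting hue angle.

100°

square ↓ −90°: 40 − 90 = -50 → -50 + 360 = 310°
complement +180°: 310 + 180 = 490 → 490 − 360 = 130°
triadic ↓ −120°: 130 − 120 = 10°
square ↑ +90°: 10 + 90 = 100°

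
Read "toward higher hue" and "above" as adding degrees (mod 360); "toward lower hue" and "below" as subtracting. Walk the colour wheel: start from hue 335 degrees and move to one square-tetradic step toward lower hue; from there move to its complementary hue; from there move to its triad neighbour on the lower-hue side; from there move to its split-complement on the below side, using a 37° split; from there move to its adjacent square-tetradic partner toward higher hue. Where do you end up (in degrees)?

335 − 90 = 245°   (square ↓)
245 + 180 = 425 → 425 − 360 = 65°   (complement)
65 − 120 = -55 → -55 + 360 = 305°   (triadic ↓)
305 + 143 = 448 → 448 − 360 = 88°   (split-comp 37° ↓)
88 + 90 = 178°   (square ↑)

178°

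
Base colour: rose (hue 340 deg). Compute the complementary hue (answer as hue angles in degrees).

340 + 180 = 520 → 520 − 360 = 160°

160°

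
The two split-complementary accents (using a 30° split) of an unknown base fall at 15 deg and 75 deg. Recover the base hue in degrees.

The accents sit 30° either side of the complement, so the complement is their short-arc midpoint on the wheel.
Short-arc midpoint of 15° and 75°: 45°.
Base is 180° from the complement: 45 − 180 = -135 → -135 + 360 = 225°

225°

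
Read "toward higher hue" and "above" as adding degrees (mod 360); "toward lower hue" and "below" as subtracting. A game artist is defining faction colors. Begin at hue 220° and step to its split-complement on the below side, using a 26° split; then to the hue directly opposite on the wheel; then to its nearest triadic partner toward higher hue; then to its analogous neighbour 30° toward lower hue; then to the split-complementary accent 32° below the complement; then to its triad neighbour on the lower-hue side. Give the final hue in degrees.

+154° (split-comp 26° ↓): 220 + 154 = 374 → 374 − 360 = 14°
+180° (complement): 14 + 180 = 194°
+120° (triadic ↑): 194 + 120 = 314°
−30° (analog 30° ↓): 314 − 30 = 284°
+148° (split-comp 32° ↓): 284 + 148 = 432 → 432 − 360 = 72°
−120° (triadic ↓): 72 − 120 = -48 → -48 + 360 = 312°

312°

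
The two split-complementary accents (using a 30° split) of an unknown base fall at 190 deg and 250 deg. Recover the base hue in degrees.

The accents sit 30° either side of the complement, so the complement is their short-arc midpoint on the wheel.
Short-arc midpoint of 190° and 250°: 220°.
Base is 180° from the complement: 220 − 180 = 40°

40°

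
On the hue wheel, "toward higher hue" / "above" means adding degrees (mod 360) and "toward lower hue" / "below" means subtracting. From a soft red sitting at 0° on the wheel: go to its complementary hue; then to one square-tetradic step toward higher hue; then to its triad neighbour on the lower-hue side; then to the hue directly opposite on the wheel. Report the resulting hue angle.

0 + 180 = 180°   (complement)
180 + 90 = 270°   (square ↑)
270 − 120 = 150°   (triadic ↓)
150 + 180 = 330°   (complement)

330°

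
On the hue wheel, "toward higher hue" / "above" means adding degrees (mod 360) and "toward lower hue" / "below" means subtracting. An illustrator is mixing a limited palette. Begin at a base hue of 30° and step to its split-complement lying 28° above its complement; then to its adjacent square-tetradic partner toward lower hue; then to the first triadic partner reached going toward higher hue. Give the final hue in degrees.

split-comp 28° ↑ +208°: 30 + 208 = 238°
square ↓ −90°: 238 − 90 = 148°
triadic ↑ +120°: 148 + 120 = 268°

268°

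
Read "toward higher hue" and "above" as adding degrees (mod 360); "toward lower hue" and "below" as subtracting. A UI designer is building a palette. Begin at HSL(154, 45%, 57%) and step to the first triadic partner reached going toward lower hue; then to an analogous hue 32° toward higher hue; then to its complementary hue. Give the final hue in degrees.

triadic ↓ −120°: 154 − 120 = 34°
analog 32° ↑ +32°: 34 + 32 = 66°
complement +180°: 66 + 180 = 246°

246°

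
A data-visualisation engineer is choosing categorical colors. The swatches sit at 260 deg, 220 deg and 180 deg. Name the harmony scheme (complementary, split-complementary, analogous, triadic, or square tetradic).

Sort the hues: 180°, 220°, 260°.
Successive gaps around the wheel: 40°, 40°, 280°.
A run of hues at equal small steps (40°) with one large closing gap is an analogous group.

analogous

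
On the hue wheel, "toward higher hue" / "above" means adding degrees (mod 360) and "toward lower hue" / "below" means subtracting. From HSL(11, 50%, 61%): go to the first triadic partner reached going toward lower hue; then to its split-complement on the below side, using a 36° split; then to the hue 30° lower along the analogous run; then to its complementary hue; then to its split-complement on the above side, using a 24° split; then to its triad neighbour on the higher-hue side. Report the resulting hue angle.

149°

−120° (triadic ↓): 11 − 120 = -109 → -109 + 360 = 251°
+144° (split-comp 36° ↓): 251 + 144 = 395 → 395 − 360 = 35°
−30° (analog 30° ↓): 35 − 30 = 5°
+180° (complement): 5 + 180 = 185°
+204° (split-comp 24° ↑): 185 + 204 = 389 → 389 − 360 = 29°
+120° (triadic ↑): 29 + 120 = 149°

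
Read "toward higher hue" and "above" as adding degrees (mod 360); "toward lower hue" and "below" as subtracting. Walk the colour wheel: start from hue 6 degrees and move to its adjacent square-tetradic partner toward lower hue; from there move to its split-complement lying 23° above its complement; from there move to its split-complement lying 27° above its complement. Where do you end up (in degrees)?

326°

6 − 90 = -84 → -84 + 360 = 276°   (square ↓)
276 + 203 = 479 → 479 − 360 = 119°   (split-comp 23° ↑)
119 + 207 = 326°   (split-comp 27° ↑)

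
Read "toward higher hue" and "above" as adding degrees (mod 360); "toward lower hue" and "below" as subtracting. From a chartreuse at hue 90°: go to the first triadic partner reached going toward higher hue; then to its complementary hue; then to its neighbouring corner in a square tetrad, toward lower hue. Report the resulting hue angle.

triadic ↑ +120°: 90 + 120 = 210°
complement +180°: 210 + 180 = 390 → 390 − 360 = 30°
square ↓ −90°: 30 − 90 = -60 → -60 + 360 = 300°

300°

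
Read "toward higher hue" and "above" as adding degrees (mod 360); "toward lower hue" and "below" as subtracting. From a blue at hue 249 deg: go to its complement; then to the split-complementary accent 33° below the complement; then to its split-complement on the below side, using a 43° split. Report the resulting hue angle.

complement +180°: 249 + 180 = 429 → 429 − 360 = 69°
split-comp 33° ↓ +147°: 69 + 147 = 216°
split-comp 43° ↓ +137°: 216 + 137 = 353°

353°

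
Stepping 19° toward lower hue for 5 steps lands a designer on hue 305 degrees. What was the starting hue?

40°

5 steps of 19° (toward lower hue) give a net shift of −95°.
Start = end − shift: 305 + 95 = 400 → 400 − 360 = 40°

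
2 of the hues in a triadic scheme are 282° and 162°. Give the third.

A triad places three hues 120° apart.
The full set through 162° is {42°, 162°, 282°}.
Given {162°, 282°}, the missing hue is 42°.

42°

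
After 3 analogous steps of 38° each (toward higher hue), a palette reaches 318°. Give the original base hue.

3 steps of 38° (toward higher hue) give a net shift of +114°.
Start = end − shift: 318 − 114 = 204°

204°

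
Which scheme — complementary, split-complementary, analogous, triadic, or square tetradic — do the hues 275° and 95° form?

Sort the hues: 95°, 275°.
Successive gaps around the wheel: 180°, 180°.
Two hues 180° apart are complementary.

complementary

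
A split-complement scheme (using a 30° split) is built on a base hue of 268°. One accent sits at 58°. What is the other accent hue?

118°

Split-complementary hues sit 30° either side of the complement.
Complement of the base 268°: 268 + 180 = 448 → 448 − 360 = 88°
The given accent 58° is 30° one side of 88°; the other accent sits 30° the other side: 88 + 30 = 118°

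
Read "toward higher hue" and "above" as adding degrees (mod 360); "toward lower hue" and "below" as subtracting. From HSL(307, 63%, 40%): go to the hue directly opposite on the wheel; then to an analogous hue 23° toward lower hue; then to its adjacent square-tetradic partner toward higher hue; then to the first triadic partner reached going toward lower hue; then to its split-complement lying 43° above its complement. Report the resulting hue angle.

297°

307 + 180 = 487 → 487 − 360 = 127°   (complement)
127 − 23 = 104°   (analog 23° ↓)
104 + 90 = 194°   (square ↑)
194 − 120 = 74°   (triadic ↓)
74 + 223 = 297°   (split-comp 43° ↑)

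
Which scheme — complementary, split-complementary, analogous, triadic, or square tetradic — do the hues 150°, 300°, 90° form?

Sort the hues: 90°, 150°, 300°.
Successive gaps around the wheel: 60°, 150°, 150°.
Two 150° gaps and one 60° gap — a base hue opposite a pair of accents 30° either side of its complement — is the split-complementary pattern.

split-complementary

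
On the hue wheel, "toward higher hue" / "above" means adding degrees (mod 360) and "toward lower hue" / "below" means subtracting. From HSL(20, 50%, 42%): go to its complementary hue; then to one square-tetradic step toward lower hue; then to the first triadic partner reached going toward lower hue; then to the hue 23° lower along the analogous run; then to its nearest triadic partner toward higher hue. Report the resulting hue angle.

87°

+180° (complement): 20 + 180 = 200°
−90° (square ↓): 200 − 90 = 110°
−120° (triadic ↓): 110 − 120 = -10 → -10 + 360 = 350°
−23° (analog 23° ↓): 350 − 23 = 327°
+120° (triadic ↑): 327 + 120 = 447 → 447 − 360 = 87°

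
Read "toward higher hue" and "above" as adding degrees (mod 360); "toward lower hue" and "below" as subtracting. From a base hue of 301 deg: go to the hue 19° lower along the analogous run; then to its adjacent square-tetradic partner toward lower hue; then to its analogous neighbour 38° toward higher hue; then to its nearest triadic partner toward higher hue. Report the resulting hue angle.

350°

301 − 19 = 282°   (analog 19° ↓)
282 − 90 = 192°   (square ↓)
192 + 38 = 230°   (analog 38° ↑)
230 + 120 = 350°   (triadic ↑)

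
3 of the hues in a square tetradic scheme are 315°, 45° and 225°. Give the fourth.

A square tetradic scheme places four hues every 90°.
The full set through 45° is {45°, 135°, 225°, 315°}.
Given {45°, 225°, 315°}, the missing hue is 135°.

135°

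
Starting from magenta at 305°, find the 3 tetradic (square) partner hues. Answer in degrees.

35°, 125°, and 215°

A square tetradic scheme places four hues every 90°.
305 + 90 = 395 → 395 − 360 = 35°
305 + 180 = 485 → 485 − 360 = 125°
305 + 270 = 575 → 575 − 360 = 215°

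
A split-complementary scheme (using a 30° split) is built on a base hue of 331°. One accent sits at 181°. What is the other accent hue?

121°

Split-complementary hues sit 30° either side of the complement.
Complement of the base 331°: 331 + 180 = 511 → 511 − 360 = 151°
The given accent 181° is 30° one side of 151°; the other accent sits 30° the other side: 151 − 30 = 121°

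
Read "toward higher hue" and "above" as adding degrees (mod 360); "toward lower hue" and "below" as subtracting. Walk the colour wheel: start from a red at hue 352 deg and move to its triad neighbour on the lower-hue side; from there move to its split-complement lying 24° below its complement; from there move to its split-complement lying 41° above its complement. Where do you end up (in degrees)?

−120° (triadic ↓): 352 − 120 = 232°
+156° (split-comp 24° ↓): 232 + 156 = 388 → 388 − 360 = 28°
+221° (split-comp 41° ↑): 28 + 221 = 249°

249°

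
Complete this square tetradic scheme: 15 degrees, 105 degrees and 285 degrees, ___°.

195°

A square tetradic scheme places four hues every 90°.
The full set through 15° is {15°, 105°, 195°, 285°}.
Given {15°, 105°, 285°}, the missing hue is 195°.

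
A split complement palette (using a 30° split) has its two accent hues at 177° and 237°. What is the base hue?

The accents sit 30° either side of the complement, so the complement is their short-arc midpoint on the wheel.
Short-arc midpoint of 177° and 237°: 207°.
Base is 180° from the complement: 207 − 180 = 27°

27°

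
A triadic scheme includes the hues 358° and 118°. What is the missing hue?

A triad places three hues 120° apart.
The full set through 118° is {118°, 238°, 358°}.
Given {118°, 358°}, the missing hue is 238°.

238°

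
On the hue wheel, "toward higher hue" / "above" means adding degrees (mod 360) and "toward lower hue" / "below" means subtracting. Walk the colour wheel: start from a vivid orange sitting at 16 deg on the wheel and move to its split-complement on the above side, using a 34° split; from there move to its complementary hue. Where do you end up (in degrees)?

50°

split-comp 34° ↑ +214°: 16 + 214 = 230°
complement +180°: 230 + 180 = 410 → 410 − 360 = 50°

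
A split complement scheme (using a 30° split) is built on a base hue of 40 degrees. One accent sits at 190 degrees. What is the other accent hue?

Split-complementary hues sit 30° either side of the complement.
Complement of the base 40°: 40 + 180 = 220°
The given accent 190° is 30° one side of 220°; the other accent sits 30° the other side: 220 + 30 = 250°

250°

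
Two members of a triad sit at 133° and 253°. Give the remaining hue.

A triad spaces three hues 120° apart.
The full set is {13°, 133°, 253°}.

13°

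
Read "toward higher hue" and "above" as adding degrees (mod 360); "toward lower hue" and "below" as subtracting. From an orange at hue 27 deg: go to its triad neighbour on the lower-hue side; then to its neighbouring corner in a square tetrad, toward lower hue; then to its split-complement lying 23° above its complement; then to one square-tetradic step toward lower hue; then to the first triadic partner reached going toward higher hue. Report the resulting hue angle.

triadic ↓ −120°: 27 − 120 = -93 → -93 + 360 = 267°
square ↓ −90°: 267 − 90 = 177°
split-comp 23° ↑ +203°: 177 + 203 = 380 → 380 − 360 = 20°
square ↓ −90°: 20 − 90 = -70 → -70 + 360 = 290°
triadic ↑ +120°: 290 + 120 = 410 → 410 − 360 = 50°

50°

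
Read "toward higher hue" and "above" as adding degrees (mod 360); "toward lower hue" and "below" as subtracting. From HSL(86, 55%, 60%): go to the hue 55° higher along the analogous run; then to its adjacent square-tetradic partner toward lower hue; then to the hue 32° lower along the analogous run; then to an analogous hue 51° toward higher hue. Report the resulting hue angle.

70°

analog 55° ↑ +55°: 86 + 55 = 141°
square ↓ −90°: 141 − 90 = 51°
analog 32° ↓ −32°: 51 − 32 = 19°
analog 51° ↑ +51°: 19 + 51 = 70°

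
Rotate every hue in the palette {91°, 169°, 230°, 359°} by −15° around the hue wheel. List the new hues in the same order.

91 − 15 = 76°
169 − 15 = 154°
230 − 15 = 215°
359 − 15 = 344°

76°, 154°, 215°, 344°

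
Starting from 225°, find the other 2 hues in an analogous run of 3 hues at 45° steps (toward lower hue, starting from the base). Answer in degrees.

180° and 135°

Analogous hues sit every 45° along the wheel.
225 − 45 = 180°
225 − 90 = 135°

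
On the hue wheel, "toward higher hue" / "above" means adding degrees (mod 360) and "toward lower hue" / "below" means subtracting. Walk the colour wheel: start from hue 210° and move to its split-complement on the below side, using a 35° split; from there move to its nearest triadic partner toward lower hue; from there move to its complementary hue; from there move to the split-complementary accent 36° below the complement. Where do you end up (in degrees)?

199°

210 + 145 = 355°   (split-comp 35° ↓)
355 − 120 = 235°   (triadic ↓)
235 + 180 = 415 → 415 − 360 = 55°   (complement)
55 + 144 = 199°   (split-comp 36° ↓)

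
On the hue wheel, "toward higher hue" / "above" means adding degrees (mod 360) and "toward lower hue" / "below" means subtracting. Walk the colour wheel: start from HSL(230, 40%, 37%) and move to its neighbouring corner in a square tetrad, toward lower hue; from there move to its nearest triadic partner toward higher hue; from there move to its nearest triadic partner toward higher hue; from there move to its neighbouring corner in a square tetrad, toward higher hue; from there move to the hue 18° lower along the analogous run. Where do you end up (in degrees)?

92°

230 − 90 = 140°   (square ↓)
140 + 120 = 260°   (triadic ↑)
260 + 120 = 380 → 380 − 360 = 20°   (triadic ↑)
20 + 90 = 110°   (square ↑)
110 − 18 = 92°   (analog 18° ↓)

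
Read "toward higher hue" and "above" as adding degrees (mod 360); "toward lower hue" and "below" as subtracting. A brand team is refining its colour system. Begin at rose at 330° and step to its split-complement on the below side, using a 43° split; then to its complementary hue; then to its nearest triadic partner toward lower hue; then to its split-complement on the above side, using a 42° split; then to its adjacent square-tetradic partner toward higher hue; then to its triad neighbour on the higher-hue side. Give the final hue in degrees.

split-comp 43° ↓ +137°: 330 + 137 = 467 → 467 − 360 = 107°
complement +180°: 107 + 180 = 287°
triadic ↓ −120°: 287 − 120 = 167°
split-comp 42° ↑ +222°: 167 + 222 = 389 → 389 − 360 = 29°
square ↑ +90°: 29 + 90 = 119°
triadic ↑ +120°: 119 + 120 = 239°

239°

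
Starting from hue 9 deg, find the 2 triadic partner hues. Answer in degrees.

129° and 249°

A triad places three hues 120° apart.
9 + 120 = 129°
9 + 240 = 249°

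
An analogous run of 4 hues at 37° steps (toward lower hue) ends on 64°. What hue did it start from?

175°

3 steps of 37° (toward lower hue) give a net shift of −111°.
Start = end − shift: 64 + 111 = 175°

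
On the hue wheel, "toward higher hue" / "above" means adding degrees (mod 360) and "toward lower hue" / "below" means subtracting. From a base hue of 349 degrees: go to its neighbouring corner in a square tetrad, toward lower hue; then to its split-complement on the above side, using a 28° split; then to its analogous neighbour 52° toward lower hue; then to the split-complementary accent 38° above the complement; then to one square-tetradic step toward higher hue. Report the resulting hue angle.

349 − 90 = 259°   (square ↓)
259 + 208 = 467 → 467 − 360 = 107°   (split-comp 28° ↑)
107 − 52 = 55°   (analog 52° ↓)
55 + 218 = 273°   (split-comp 38° ↑)
273 + 90 = 363 → 363 − 360 = 3°   (square ↑)

3°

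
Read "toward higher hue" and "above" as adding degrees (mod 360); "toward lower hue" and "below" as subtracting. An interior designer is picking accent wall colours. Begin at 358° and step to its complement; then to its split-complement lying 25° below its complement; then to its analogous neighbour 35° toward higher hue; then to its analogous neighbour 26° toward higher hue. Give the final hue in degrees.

34°

358 + 180 = 538 → 538 − 360 = 178°   (complement)
178 + 155 = 333°   (split-comp 25° ↓)
333 + 35 = 368 → 368 − 360 = 8°   (analog 35° ↑)
8 + 26 = 34°   (analog 26° ↑)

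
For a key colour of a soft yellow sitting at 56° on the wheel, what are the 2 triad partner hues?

176° and 296°

56 + 120 = 176°
56 + 240 = 296°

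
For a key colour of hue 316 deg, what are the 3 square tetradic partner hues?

A square tetradic scheme places four hues every 90°.
316 + 90 = 406 → 406 − 360 = 46°
316 + 180 = 496 → 496 − 360 = 136°
316 + 270 = 586 → 586 − 360 = 226°

46°, 136° and 226°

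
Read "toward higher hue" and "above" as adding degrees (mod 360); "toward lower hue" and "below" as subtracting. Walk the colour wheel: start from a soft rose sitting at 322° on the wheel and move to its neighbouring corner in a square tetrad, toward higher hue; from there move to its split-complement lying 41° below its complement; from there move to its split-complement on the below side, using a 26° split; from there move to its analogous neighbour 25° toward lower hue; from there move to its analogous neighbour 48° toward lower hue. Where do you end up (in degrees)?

272°

+90° (square ↑): 322 + 90 = 412 → 412 − 360 = 52°
+139° (split-comp 41° ↓): 52 + 139 = 191°
+154° (split-comp 26° ↓): 191 + 154 = 345°
−25° (analog 25° ↓): 345 − 25 = 320°
−48° (analog 48° ↓): 320 − 48 = 272°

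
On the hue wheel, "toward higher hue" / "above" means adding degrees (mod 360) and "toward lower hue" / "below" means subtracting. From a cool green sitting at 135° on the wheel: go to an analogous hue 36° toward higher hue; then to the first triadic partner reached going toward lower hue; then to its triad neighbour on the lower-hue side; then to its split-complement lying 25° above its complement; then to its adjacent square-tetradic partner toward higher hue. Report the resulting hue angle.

226°

+36° (analog 36° ↑): 135 + 36 = 171°
−120° (triadic ↓): 171 − 120 = 51°
−120° (triadic ↓): 51 − 120 = -69 → -69 + 360 = 291°
+205° (split-comp 25° ↑): 291 + 205 = 496 → 496 − 360 = 136°
+90° (square ↑): 136 + 90 = 226°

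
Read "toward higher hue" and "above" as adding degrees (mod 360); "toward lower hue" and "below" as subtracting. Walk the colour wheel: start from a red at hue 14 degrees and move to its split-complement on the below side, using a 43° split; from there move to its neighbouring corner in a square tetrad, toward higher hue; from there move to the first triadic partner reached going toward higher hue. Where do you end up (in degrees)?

14 + 137 = 151°   (split-comp 43° ↓)
151 + 90 = 241°   (square ↑)
241 + 120 = 361 → 361 − 360 = 1°   (triadic ↑)

1°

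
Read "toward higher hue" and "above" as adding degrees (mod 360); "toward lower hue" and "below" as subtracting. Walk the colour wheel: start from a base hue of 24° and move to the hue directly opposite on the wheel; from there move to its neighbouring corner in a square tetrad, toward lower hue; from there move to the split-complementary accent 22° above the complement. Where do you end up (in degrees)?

316°

24 + 180 = 204°   (complement)
204 − 90 = 114°   (square ↓)
114 + 202 = 316°   (split-comp 22° ↑)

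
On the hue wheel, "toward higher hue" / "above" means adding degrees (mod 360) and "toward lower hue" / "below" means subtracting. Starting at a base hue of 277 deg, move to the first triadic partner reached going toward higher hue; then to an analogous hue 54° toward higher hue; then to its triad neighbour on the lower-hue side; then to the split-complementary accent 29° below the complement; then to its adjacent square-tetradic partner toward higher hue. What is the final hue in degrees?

triadic ↑ +120°: 277 + 120 = 397 → 397 − 360 = 37°
analog 54° ↑ +54°: 37 + 54 = 91°
triadic ↓ −120°: 91 − 120 = -29 → -29 + 360 = 331°
split-comp 29° ↓ +151°: 331 + 151 = 482 → 482 − 360 = 122°
square ↑ +90°: 122 + 90 = 212°

212°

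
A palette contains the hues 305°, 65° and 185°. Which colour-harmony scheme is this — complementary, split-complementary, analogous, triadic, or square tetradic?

Sort the hues: 65°, 185°, 305°.
Successive gaps around the wheel: 120°, 120°, 120°.
Three hues equally spaced 120° apart form a triad.

triadic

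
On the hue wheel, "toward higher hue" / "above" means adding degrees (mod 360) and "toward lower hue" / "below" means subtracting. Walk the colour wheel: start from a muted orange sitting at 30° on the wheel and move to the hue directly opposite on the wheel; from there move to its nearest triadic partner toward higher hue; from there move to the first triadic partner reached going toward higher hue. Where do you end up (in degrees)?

90°

30 + 180 = 210°   (complement)
210 + 120 = 330°   (triadic ↑)
330 + 120 = 450 → 450 − 360 = 90°   (triadic ↑)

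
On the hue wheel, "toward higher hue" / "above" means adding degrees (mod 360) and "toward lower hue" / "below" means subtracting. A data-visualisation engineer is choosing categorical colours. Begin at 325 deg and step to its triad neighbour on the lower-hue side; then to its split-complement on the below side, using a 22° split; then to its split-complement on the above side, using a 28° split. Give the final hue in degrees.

211°

325 − 120 = 205°   (triadic ↓)
205 + 158 = 363 → 363 − 360 = 3°   (split-comp 22° ↓)
3 + 208 = 211°   (split-comp 28° ↑)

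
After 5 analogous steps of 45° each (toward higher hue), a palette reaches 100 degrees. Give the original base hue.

5 steps of 45° (toward higher hue) give a net shift of +225°.
Start = end − shift: 100 − 225 = -125 → -125 + 360 = 235°

235°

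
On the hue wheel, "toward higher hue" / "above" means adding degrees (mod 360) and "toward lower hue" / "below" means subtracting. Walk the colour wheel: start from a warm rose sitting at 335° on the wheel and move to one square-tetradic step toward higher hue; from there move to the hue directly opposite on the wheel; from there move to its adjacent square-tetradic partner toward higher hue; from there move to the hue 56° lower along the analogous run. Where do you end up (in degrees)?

335 + 90 = 425 → 425 − 360 = 65°   (square ↑)
65 + 180 = 245°   (complement)
245 + 90 = 335°   (square ↑)
335 − 56 = 279°   (analog 56° ↓)

279°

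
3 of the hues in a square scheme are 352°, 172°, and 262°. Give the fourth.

82°

A square tetradic scheme places four hues every 90°.
The full set through 172° is {82°, 172°, 262°, 352°}.
Given {172°, 262°, 352°}, the missing hue is 82°.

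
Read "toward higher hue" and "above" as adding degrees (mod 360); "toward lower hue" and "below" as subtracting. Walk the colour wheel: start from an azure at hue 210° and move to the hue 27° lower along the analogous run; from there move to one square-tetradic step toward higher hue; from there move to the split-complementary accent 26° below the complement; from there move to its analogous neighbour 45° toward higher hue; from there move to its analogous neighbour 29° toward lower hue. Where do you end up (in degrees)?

210 − 27 = 183°   (analog 27° ↓)
183 + 90 = 273°   (square ↑)
273 + 154 = 427 → 427 − 360 = 67°   (split-comp 26° ↓)
67 + 45 = 112°   (analog 45° ↑)
112 − 29 = 83°   (analog 29° ↓)

83°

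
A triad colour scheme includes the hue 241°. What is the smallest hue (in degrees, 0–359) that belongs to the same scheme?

1°

A triad places three hues 120° apart.
The full set through 241° is {1°, 121°, 241°}.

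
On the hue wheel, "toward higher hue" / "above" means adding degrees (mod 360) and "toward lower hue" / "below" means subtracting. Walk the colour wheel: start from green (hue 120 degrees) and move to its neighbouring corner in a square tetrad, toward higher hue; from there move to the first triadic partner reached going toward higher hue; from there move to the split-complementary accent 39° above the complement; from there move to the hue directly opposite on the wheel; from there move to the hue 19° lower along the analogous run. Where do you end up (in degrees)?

120 + 90 = 210°   (square ↑)
210 + 120 = 330°   (triadic ↑)
330 + 219 = 549 → 549 − 360 = 189°   (split-comp 39° ↑)
189 + 180 = 369 → 369 − 360 = 9°   (complement)
9 − 19 = -10 → -10 + 360 = 350°   (analog 19° ↓)

350°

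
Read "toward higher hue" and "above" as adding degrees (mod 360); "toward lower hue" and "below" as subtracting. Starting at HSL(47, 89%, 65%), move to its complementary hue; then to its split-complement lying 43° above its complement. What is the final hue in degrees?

+180° (complement): 47 + 180 = 227°
+223° (split-comp 43° ↑): 227 + 223 = 450 → 450 − 360 = 90°

90°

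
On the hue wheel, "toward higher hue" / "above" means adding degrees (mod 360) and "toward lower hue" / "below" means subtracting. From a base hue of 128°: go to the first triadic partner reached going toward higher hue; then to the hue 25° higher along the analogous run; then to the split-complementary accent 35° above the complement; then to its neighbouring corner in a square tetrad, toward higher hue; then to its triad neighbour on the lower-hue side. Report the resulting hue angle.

98°

triadic ↑ +120°: 128 + 120 = 248°
analog 25° ↑ +25°: 248 + 25 = 273°
split-comp 35° ↑ +215°: 273 + 215 = 488 → 488 − 360 = 128°
square ↑ +90°: 128 + 90 = 218°
triadic ↓ −120°: 218 − 120 = 98°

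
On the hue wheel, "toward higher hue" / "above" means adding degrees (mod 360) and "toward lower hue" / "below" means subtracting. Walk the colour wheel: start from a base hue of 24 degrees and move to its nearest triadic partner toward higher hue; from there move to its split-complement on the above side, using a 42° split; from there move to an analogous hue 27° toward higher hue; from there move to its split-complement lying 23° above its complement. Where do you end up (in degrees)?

236°

+120° (triadic ↑): 24 + 120 = 144°
+222° (split-comp 42° ↑): 144 + 222 = 366 → 366 − 360 = 6°
+27° (analog 27° ↑): 6 + 27 = 33°
+203° (split-comp 23° ↑): 33 + 203 = 236°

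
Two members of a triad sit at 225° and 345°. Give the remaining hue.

A triad spaces three hues 120° apart.
The full set is {105°, 225°, 345°}.

105°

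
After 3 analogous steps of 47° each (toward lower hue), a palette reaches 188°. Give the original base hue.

3 steps of 47° (toward lower hue) give a net shift of −141°.
Start = end − shift: 188 + 141 = 329°

329°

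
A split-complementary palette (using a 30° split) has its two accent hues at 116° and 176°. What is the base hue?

The accents sit 30° either side of the complement, so the complement is their short-arc midpoint on the wheel.
Short-arc midpoint of 116° and 176°: 146°.
Base is 180° from the complement: 146 − 180 = -34 → -34 + 360 = 326°

326°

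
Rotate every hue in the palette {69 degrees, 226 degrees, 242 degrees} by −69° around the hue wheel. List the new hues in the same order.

69 − 69 = 0°
226 − 69 = 157°
242 − 69 = 173°

0°, 157°, 173°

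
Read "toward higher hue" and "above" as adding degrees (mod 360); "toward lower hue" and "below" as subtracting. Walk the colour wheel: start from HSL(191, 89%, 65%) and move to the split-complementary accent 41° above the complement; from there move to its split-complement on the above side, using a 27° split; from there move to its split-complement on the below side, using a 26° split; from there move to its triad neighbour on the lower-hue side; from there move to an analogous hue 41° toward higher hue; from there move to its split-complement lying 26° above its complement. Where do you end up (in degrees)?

+221° (split-comp 41° ↑): 191 + 221 = 412 → 412 − 360 = 52°
+207° (split-comp 27° ↑): 52 + 207 = 259°
+154° (split-comp 26° ↓): 259 + 154 = 413 → 413 − 360 = 53°
−120° (triadic ↓): 53 − 120 = -67 → -67 + 360 = 293°
+41° (analog 41° ↑): 293 + 41 = 334°
+206° (split-comp 26° ↑): 334 + 206 = 540 → 540 − 360 = 180°

180°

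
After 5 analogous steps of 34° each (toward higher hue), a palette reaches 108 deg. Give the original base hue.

298°

5 steps of 34° (toward higher hue) give a net shift of +170°.
Start = end − shift: 108 − 170 = -62 → -62 + 360 = 298°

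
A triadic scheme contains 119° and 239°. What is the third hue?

359°

A triad spaces three hues 120° apart.
The full set is {119°, 239°, 359°}.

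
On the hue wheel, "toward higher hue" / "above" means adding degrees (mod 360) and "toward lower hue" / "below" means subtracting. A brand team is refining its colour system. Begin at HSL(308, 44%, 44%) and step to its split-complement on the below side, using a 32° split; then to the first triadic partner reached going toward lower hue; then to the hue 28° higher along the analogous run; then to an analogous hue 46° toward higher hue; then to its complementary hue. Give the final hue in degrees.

230°

308 + 148 = 456 → 456 − 360 = 96°   (split-comp 32° ↓)
96 − 120 = -24 → -24 + 360 = 336°   (triadic ↓)
336 + 28 = 364 → 364 − 360 = 4°   (analog 28° ↑)
4 + 46 = 50°   (analog 46° ↑)
50 + 180 = 230°   (complement)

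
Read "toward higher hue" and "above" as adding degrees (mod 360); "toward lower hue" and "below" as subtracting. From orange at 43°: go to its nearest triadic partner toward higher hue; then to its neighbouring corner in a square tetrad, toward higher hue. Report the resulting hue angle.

253°

43 + 120 = 163°   (triadic ↑)
163 + 90 = 253°   (square ↑)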